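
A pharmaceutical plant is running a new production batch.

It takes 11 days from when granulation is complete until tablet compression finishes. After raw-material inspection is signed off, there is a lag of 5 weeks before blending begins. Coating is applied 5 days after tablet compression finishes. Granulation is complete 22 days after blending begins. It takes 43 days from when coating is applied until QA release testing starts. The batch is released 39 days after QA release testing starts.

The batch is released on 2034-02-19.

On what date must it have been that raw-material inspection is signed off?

2033-09-17

The batch is released: Feb 19, 2034.
QA release testing starts: Feb 19, 2034 − 39 days = Jan 11, 2034.
Coating is applied: Jan 11, 2034 − 43 days = Nov 29, 2033.
Tablet compression finishes: Nov 29, 2033 − 5 days = Nov 24, 2033.
Granulation is complete: Nov 24, 2033 − 11 days = Nov 13, 2033.
Blending begins: Nov 13, 2033 − 22 days = Oct 22, 2033.
Raw-material inspection is signed off: Oct 22, 2033 − 5 weeks = Sep 17, 2033.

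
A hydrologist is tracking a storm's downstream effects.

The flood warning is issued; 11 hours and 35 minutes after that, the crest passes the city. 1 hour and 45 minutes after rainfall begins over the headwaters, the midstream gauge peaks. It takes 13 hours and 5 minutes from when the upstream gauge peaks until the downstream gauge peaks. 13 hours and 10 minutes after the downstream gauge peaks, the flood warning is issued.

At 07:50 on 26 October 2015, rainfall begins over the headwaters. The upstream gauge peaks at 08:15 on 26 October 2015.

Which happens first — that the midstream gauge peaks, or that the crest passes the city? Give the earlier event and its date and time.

Rainfall begins over the headwaters: 07:50 Oct 26, 2015.
The midstream gauge peaks: 07:50 Oct 26, 2015 + 1h45m = 09:35 Oct 26, 2015.
The upstream gauge peaks: 08:15 Oct 26, 2015.
The downstream gauge peaks: 08:15 Oct 26, 2015 + 13h05m = 21:20 Oct 26, 2015.
The flood warning is issued: 21:20 Oct 26, 2015 + 13h10m = 10:30 Oct 27, 2015.
The crest passes the city: 10:30 Oct 27, 2015 + 11h35m = 22:05 Oct 27, 2015.
Comparing: the midstream gauge peaks at 09:35 Oct 26, 2015 vs the crest passes the city at 22:05 Oct 27, 2015. Earlier: the midstream gauge peaks.

The midstream gauge peaks — 09:35 on 26 October 2015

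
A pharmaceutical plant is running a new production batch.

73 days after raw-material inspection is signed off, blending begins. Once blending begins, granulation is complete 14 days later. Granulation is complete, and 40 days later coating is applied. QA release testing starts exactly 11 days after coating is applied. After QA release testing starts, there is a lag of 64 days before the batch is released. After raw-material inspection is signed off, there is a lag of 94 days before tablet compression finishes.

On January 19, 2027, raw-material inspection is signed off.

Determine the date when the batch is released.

Raw-material inspection is signed off: Jan 19, 2027.
Blending begins: Jan 19, 2027 + 73 days = Apr 2, 2027.
Granulation is complete: Apr 2, 2027 + 14 days = Apr 16, 2027.
Coating is applied: Apr 16, 2027 + 40 days = May 26, 2027.
QA release testing starts: May 26, 2027 + 11 days = Jun 6, 2027.
The batch is released: Jun 6, 2027 + 64 days = Aug 9, 2027.

August 9, 2027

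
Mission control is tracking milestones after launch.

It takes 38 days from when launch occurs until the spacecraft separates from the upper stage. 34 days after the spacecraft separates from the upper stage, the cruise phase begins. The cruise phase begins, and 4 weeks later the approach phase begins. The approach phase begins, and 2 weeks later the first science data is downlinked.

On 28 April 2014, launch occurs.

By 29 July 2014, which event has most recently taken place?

The cruise phase begins

Launch occurs: Apr 28, 2014.
The spacecraft separates from the upper stage: Apr 28, 2014 + 38 days = Jun 5, 2014.
The cruise phase begins: Jun 5, 2014 + 34 days = Jul 9, 2014.
The approach phase begins: Jul 9, 2014 + 4 weeks = Aug 6, 2014.
The first science data is downlinked: Aug 6, 2014 + 2 weeks = Aug 20, 2014.
Jul 29, 2014 falls between when the cruise phase begins (Jul 9, 2014) and when the approach phase begins (Aug 6, 2014).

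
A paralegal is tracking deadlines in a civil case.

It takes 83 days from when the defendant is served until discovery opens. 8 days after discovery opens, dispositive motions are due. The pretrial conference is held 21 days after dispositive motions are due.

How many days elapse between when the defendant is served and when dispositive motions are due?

Causal path: the defendant is served → discovery opens → dispositive motions are due.
Total delay along the path: 83 + 8 = 91 days.

91 days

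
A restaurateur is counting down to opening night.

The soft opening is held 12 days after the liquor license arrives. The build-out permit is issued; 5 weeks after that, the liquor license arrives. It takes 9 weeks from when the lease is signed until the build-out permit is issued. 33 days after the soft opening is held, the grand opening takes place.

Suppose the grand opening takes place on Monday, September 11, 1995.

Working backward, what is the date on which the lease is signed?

The grand opening takes place: Sep 11, 1995.
The soft opening is held: Sep 11, 1995 − 33 days = Aug 9, 1995.
The liquor license arrives: Aug 9, 1995 − 12 days = Jul 28, 1995.
The build-out permit is issued: Jul 28, 1995 − 5 weeks = Jun 23, 1995.
The lease is signed: Jun 23, 1995 − 9 weeks = Apr 21, 1995.

Friday, April 21, 1995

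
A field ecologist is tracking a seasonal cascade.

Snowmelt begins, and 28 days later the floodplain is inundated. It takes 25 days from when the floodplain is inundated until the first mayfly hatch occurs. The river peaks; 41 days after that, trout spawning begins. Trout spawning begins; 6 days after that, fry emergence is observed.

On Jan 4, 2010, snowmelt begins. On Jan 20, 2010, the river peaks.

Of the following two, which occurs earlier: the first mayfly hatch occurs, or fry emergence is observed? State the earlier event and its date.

Snowmelt begins: Jan 4, 2010.
The floodplain is inundated: Jan 4, 2010 + 28 days = Feb 1, 2010.
The first mayfly hatch occurs: Feb 1, 2010 + 25 days = Feb 26, 2010.
The river peaks: Jan 20, 2010.
Trout spawning begins: Jan 20, 2010 + 41 days = Mar 2, 2010.
Fry emergence is observed: Mar 2, 2010 + 6 days = Mar 8, 2010.
Comparing: the first mayfly hatch occurs on Feb 26, 2010 vs fry emergence is observed on Mar 8, 2010. Earlier: the first mayfly hatch occurs.

The first mayfly hatch occurs — Feb 26, 2010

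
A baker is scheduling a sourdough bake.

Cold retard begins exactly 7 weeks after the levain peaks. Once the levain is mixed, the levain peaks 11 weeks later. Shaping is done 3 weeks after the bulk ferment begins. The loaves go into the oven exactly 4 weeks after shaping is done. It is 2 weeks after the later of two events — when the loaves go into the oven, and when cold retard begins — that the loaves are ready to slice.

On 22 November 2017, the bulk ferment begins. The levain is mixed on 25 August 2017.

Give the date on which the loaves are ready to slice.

24 January 2018

The bulk ferment begins: Nov 22, 2017.
Shaping is done: Nov 22, 2017 + 3 weeks = Dec 13, 2017.
The loaves go into the oven: Dec 13, 2017 + 4 weeks = Jan 10, 2018.
The levain is mixed: Aug 25, 2017.
The levain peaks: Aug 25, 2017 + 11 weeks = Nov 10, 2017.
Cold retard begins: Nov 10, 2017 + 7 weeks = Dec 29, 2017.
Both prerequisites met — the loaves go into the oven (Jan 10, 2018), cold retard begins (Dec 29, 2017); the later is Jan 10, 2018.
The loaves are ready to slice: Jan 10, 2018 + 2 weeks = Jan 24, 2018.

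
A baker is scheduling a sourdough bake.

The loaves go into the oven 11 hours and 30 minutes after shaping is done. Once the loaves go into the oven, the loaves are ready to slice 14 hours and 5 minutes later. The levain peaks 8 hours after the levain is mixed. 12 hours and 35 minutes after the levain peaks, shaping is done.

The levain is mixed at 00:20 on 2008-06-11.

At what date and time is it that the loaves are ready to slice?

The levain is mixed: 00:20 Jun 11, 2008.
The levain peaks: 00:20 Jun 11, 2008 + 8h = 08:20 Jun 11, 2008.
Shaping is done: 08:20 Jun 11, 2008 + 12h35m = 20:55 Jun 11, 2008.
The loaves go into the oven: 20:55 Jun 11, 2008 + 11h30m = 08:25 Jun 12, 2008.
The loaves are ready to slice: 08:25 Jun 12, 2008 + 14h05m = 22:30 Jun 12, 2008.

22:30 on 2008-06-12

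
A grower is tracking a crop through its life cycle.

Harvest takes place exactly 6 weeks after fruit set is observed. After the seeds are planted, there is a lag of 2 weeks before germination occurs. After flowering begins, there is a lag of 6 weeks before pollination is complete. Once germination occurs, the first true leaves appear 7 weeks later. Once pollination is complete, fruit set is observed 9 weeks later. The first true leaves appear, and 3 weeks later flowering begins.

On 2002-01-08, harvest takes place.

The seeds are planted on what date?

2001-05-22

Harvest takes place: Jan 8, 2002.
Fruit set is observed: Jan 8, 2002 − 6 weeks = Nov 27, 2001.
Pollination is complete: Nov 27, 2001 − 9 weeks = Sep 25, 2001.
Flowering begins: Sep 25, 2001 − 6 weeks = Aug 14, 2001.
The first true leaves appear: Aug 14, 2001 − 3 weeks = Jul 24, 2001.
Germination occurs: Jul 24, 2001 − 7 weeks = Jun 5, 2001.
The seeds are planted: Jun 5, 2001 − 2 weeks = May 22, 2001.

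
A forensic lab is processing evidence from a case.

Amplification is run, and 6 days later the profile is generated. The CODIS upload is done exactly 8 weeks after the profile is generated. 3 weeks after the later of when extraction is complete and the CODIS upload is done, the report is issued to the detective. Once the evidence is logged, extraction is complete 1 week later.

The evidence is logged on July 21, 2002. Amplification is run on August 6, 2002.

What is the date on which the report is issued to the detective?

The evidence is logged: Jul 21, 2002.
Extraction is complete: Jul 21, 2002 + 1 week = Jul 28, 2002.
Amplification is run: Aug 6, 2002.
The profile is generated: Aug 6, 2002 + 6 days = Aug 12, 2002.
The CODIS upload is done: Aug 12, 2002 + 8 weeks = Oct 7, 2002.
Both prerequisites met — extraction is complete (Jul 28, 2002), the CODIS upload is done (Oct 7, 2002); the later is Oct 7, 2002.
The report is issued to the detective: Oct 7, 2002 + 3 weeks = Oct 28, 2002.

October 28, 2002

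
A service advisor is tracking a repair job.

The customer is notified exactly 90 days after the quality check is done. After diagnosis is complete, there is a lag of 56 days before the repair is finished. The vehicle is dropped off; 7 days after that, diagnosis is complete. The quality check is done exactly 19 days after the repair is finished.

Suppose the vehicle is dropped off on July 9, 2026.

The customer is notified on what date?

December 28, 2026

The vehicle is dropped off: Jul 9, 2026.
Diagnosis is complete: Jul 9, 2026 + 7 days = Jul 16, 2026.
The repair is finished: Jul 16, 2026 + 56 days = Sep 10, 2026.
The quality check is done: Sep 10, 2026 + 19 days = Sep 29, 2026.
The customer is notified: Sep 29, 2026 + 90 days = Dec 28, 2026.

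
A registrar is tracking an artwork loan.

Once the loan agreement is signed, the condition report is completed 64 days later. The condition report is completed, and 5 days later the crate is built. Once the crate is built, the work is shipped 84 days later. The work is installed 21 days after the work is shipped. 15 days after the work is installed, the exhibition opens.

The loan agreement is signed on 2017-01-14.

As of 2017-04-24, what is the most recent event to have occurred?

The loan agreement is signed: Jan 14, 2017.
The condition report is completed: Jan 14, 2017 + 64 days = Mar 19, 2017.
The crate is built: Mar 19, 2017 + 5 days = Mar 24, 2017.
The work is shipped: Mar 24, 2017 + 84 days = Jun 16, 2017.
The work is installed: Jun 16, 2017 + 21 days = Jul 7, 2017.
The exhibition opens: Jul 7, 2017 + 15 days = Jul 22, 2017.
Apr 24, 2017 falls between when the crate is built (Mar 24, 2017) and when the work is shipped (Jun 16, 2017).

The crate is built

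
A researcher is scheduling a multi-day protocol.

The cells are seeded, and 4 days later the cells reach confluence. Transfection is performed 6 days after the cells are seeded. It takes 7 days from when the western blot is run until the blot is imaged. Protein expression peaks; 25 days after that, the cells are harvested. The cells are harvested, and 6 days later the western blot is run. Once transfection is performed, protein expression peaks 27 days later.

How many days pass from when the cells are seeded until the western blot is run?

64 days

Causal path: the cells are seeded → transfection is performed → protein expression peaks → the cells are harvested → the western blot is run.
Total delay along the path: 6 + 27 + 25 + 6 = 64 days.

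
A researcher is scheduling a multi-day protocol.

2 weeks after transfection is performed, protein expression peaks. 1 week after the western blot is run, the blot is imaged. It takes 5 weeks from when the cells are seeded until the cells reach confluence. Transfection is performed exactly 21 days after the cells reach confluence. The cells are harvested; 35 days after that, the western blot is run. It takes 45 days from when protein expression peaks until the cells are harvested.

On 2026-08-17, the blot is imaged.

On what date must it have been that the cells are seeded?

The blot is imaged: Aug 17, 2026.
The western blot is run: Aug 17, 2026 − 1 week = Aug 10, 2026.
The cells are harvested: Aug 10, 2026 − 35 days = Jul 6, 2026.
Protein expression peaks: Jul 6, 2026 − 45 days = May 22, 2026.
Transfection is performed: May 22, 2026 − 2 weeks = May 8, 2026.
The cells reach confluence: May 8, 2026 − 21 days = Apr 17, 2026.
The cells are seeded: Apr 17, 2026 − 5 weeks = Mar 13, 2026.

2026-03-13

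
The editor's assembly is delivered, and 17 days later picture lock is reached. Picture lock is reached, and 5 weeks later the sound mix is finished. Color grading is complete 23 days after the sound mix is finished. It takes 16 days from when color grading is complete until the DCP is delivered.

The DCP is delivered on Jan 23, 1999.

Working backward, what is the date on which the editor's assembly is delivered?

The DCP is delivered: Jan 23, 1999.
Color grading is complete: Jan 23, 1999 − 16 days = Jan 7, 1999.
The sound mix is finished: Jan 7, 1999 − 23 days = Dec 15, 1998.
Picture lock is reached: Dec 15, 1998 − 5 weeks = Nov 10, 1998.
The editor's assembly is delivered: Nov 10, 1998 − 17 days = Oct 24, 1998.

Oct 24, 1998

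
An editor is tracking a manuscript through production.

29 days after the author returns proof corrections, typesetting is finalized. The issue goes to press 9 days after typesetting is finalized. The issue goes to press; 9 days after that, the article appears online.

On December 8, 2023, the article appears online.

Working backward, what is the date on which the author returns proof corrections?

October 22, 2023

The article appears online: Dec 8, 2023.
The issue goes to press: Dec 8, 2023 − 9 days = Nov 29, 2023.
Typesetting is finalized: Nov 29, 2023 − 9 days = Nov 20, 2023.
The author returns proof corrections: Nov 20, 2023 − 29 days = Oct 22, 2023.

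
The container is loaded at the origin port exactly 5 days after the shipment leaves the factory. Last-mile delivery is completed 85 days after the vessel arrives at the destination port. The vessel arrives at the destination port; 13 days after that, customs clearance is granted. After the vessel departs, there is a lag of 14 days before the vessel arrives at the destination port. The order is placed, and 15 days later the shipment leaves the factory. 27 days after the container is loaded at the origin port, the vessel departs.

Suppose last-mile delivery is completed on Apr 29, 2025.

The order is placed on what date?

Last-mile delivery is completed: Apr 29, 2025.
The vessel arrives at the destination port: Apr 29, 2025 − 85 days = Feb 3, 2025.
The vessel departs: Feb 3, 2025 − 14 days = Jan 20, 2025.
The container is loaded at the origin port: Jan 20, 2025 − 27 days = Dec 24, 2024.
The shipment leaves the factory: Dec 24, 2024 − 5 days = Dec 19, 2024.
The order is placed: Dec 19, 2024 − 15 days = Dec 4, 2024.

Dec 4, 2024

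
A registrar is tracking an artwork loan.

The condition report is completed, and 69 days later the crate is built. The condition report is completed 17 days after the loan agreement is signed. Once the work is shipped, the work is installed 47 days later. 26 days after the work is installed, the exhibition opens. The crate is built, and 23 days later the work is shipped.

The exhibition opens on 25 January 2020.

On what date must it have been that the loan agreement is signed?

The exhibition opens: Jan 25, 2020.
The work is installed: Jan 25, 2020 − 26 days = Dec 30, 2019.
The work is shipped: Dec 30, 2019 − 47 days = Nov 13, 2019.
The crate is built: Nov 13, 2019 − 23 days = Oct 21, 2019.
The condition report is completed: Oct 21, 2019 − 69 days = Aug 13, 2019.
The loan agreement is signed: Aug 13, 2019 − 17 days = Jul 27, 2019.

27 July 2019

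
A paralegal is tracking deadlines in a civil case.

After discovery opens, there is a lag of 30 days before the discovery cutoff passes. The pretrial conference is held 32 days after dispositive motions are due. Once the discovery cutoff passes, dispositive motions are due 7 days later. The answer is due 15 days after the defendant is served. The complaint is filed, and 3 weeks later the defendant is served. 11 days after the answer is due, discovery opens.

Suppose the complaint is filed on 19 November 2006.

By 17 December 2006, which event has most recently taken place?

The complaint is filed: Nov 19, 2006.
The defendant is served: Nov 19, 2006 + 3 weeks = Dec 10, 2006.
The answer is due: Dec 10, 2006 + 15 days = Dec 25, 2006.
Discovery opens: Dec 25, 2006 + 11 days = Jan 5, 2007.
The discovery cutoff passes: Jan 5, 2007 + 30 days = Feb 4, 2007.
Dispositive motions are due: Feb 4, 2007 + 7 days = Feb 11, 2007.
The pretrial conference is held: Feb 11, 2007 + 32 days = Mar 15, 2007.
Dec 17, 2006 falls between when the defendant is served (Dec 10, 2006) and when the answer is due (Dec 25, 2006).

The defendant is served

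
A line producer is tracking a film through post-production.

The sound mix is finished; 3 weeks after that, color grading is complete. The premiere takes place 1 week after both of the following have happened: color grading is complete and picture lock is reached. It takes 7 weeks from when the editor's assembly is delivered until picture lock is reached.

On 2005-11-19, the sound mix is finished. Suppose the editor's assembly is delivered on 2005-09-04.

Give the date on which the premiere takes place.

The sound mix is finished: Nov 19, 2005.
Color grading is complete: Nov 19, 2005 + 3 weeks = Dec 10, 2005.
The editor's assembly is delivered: Sep 4, 2005.
Picture lock is reached: Sep 4, 2005 + 7 weeks = Oct 23, 2005.
Both prerequisites met — color grading is complete (Dec 10, 2005), picture lock is reached (Oct 23, 2005); the later is Dec 10, 2005.
The premiere takes place: Dec 10, 2005 + 1 week = Dec 17, 2005.

2005-12-17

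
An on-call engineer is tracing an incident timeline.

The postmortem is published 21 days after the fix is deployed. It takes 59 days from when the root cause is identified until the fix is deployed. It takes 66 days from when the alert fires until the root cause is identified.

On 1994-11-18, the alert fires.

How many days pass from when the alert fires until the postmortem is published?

Causal path: the alert fires → the root cause is identified → the fix is deployed → the postmortem is published.
Total delay along the path: 66 + 59 + 21 = 146 days.

146 days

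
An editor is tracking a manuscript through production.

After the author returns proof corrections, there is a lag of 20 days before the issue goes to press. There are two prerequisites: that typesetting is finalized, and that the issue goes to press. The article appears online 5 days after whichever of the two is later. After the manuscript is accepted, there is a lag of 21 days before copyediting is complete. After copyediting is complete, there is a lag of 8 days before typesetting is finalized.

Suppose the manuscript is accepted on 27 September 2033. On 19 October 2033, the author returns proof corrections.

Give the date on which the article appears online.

13 November 2033

The manuscript is accepted: Sep 27, 2033.
Copyediting is complete: Sep 27, 2033 + 21 days = Oct 18, 2033.
Typesetting is finalized: Oct 18, 2033 + 8 days = Oct 26, 2033.
The author returns proof corrections: Oct 19, 2033.
The issue goes to press: Oct 19, 2033 + 20 days = Nov 8, 2033.
Both prerequisites met — typesetting is finalized (Oct 26, 2033), the issue goes to press (Nov 8, 2033); the later is Nov 8, 2033.
The article appears online: Nov 8, 2033 + 5 days = Nov 13, 2033.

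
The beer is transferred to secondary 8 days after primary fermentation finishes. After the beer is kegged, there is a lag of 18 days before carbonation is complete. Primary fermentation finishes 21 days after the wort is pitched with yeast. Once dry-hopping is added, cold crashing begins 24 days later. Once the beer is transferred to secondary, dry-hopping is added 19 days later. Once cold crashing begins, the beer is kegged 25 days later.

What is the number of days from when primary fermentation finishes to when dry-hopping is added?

27 days

Causal path: primary fermentation finishes → the beer is transferred to secondary → dry-hopping is added.
Total delay along the path: 8 + 19 = 27 days.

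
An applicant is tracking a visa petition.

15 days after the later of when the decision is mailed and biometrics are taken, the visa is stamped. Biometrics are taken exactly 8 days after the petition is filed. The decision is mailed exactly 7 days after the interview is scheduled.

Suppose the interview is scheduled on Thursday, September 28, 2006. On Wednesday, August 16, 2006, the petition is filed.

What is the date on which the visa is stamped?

Friday, October 20, 2006

The interview is scheduled: Sep 28, 2006.
The decision is mailed: Sep 28, 2006 + 7 days = Oct 5, 2006.
The petition is filed: Aug 16, 2006.
Biometrics are taken: Aug 16, 2006 + 8 days = Aug 24, 2006.
Both prerequisites met — the decision is mailed (Oct 5, 2006), biometrics are taken (Aug 24, 2006); the later is Oct 5, 2006.
The visa is stamped: Oct 5, 2006 + 15 days = Oct 20, 2006.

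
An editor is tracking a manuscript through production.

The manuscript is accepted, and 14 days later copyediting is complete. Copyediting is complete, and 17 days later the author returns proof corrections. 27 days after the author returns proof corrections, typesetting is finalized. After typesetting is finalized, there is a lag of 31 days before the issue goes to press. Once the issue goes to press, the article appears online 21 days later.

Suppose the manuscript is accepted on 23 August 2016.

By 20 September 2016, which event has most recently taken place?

The manuscript is accepted: Aug 23, 2016.
Copyediting is complete: Aug 23, 2016 + 14 days = Sep 6, 2016.
The author returns proof corrections: Sep 6, 2016 + 17 days = Sep 23, 2016.
Typesetting is finalized: Sep 23, 2016 + 27 days = Oct 20, 2016.
The issue goes to press: Oct 20, 2016 + 31 days = Nov 20, 2016.
The article appears online: Nov 20, 2016 + 21 days = Dec 11, 2016.
Sep 20, 2016 falls between when copyediting is complete (Sep 6, 2016) and when the author returns proof corrections (Sep 23, 2016).

Copyediting is complete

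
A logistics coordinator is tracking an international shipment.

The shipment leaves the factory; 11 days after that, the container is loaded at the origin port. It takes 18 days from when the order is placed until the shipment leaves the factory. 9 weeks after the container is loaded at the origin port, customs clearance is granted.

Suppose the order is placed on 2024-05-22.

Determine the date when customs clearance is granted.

The order is placed: May 22, 2024.
The shipment leaves the factory: May 22, 2024 + 18 days = Jun 9, 2024.
The container is loaded at the origin port: Jun 9, 2024 + 11 days = Jun 20, 2024.
Customs clearance is granted: Jun 20, 2024 + 9 weeks = Aug 22, 2024.

2024-08-22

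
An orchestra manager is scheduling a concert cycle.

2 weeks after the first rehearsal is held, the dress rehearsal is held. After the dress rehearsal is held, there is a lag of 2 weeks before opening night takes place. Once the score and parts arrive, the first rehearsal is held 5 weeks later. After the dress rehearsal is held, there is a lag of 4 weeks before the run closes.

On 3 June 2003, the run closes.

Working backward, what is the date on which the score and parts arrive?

The run closes: Jun 3, 2003.
The dress rehearsal is held: Jun 3, 2003 − 4 weeks = May 6, 2003.
The first rehearsal is held: May 6, 2003 − 2 weeks = Apr 22, 2003.
The score and parts arrive: Apr 22, 2003 − 5 weeks = Mar 18, 2003.

18 March 2003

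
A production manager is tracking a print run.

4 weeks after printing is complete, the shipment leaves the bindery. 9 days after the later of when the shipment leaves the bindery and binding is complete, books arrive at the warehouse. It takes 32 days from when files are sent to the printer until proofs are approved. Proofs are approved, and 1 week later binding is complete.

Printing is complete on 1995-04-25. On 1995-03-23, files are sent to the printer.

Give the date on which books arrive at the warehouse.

Printing is complete: Apr 25, 1995.
The shipment leaves the bindery: Apr 25, 1995 + 4 weeks = May 23, 1995.
Files are sent to the printer: Mar 23, 1995.
Proofs are approved: Mar 23, 1995 + 32 days = Apr 24, 1995.
Binding is complete: Apr 24, 1995 + 1 week = May 1, 1995.
Both prerequisites met — the shipment leaves the bindery (May 23, 1995), binding is complete (May 1, 1995); the later is May 23, 1995.
Books arrive at the warehouse: May 23, 1995 + 9 days = Jun 1, 1995.

1995-06-01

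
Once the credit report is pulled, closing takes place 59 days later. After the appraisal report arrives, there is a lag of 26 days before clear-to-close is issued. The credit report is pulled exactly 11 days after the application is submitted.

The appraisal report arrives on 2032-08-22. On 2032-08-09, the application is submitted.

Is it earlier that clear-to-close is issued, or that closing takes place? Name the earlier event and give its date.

The appraisal report arrives: Aug 22, 2032.
Clear-to-close is issued: Aug 22, 2032 + 26 days = Sep 17, 2032.
The application is submitted: Aug 9, 2032.
The credit report is pulled: Aug 9, 2032 + 11 days = Aug 20, 2032.
Closing takes place: Aug 20, 2032 + 59 days = Oct 18, 2032.
Comparing: clear-to-close is issued on Sep 17, 2032 vs closing takes place on Oct 18, 2032. Earlier: clear-to-close is issued.

Clear-to-close is issued — 2032-09-17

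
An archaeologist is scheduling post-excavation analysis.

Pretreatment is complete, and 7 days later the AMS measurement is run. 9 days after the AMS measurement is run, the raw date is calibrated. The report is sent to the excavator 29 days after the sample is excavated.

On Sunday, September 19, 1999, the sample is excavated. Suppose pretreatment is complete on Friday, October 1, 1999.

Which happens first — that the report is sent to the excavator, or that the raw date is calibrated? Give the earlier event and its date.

The raw date is calibrated — Sunday, October 17, 1999

The sample is excavated: Sep 19, 1999.
The report is sent to the excavator: Sep 19, 1999 + 29 days = Oct 18, 1999.
Pretreatment is complete: Oct 1, 1999.
The AMS measurement is run: Oct 1, 1999 + 7 days = Oct 8, 1999.
The raw date is calibrated: Oct 8, 1999 + 9 days = Oct 17, 1999.
Comparing: the report is sent to the excavator on Oct 18, 1999 vs the raw date is calibrated on Oct 17, 1999. Earlier: the raw date is calibrated.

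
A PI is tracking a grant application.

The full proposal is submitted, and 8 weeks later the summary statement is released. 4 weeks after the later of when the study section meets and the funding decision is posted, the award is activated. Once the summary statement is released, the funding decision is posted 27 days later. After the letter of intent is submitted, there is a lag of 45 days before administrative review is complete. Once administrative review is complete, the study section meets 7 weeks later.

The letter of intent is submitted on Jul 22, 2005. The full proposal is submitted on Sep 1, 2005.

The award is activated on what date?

The letter of intent is submitted: Jul 22, 2005.
Administrative review is complete: Jul 22, 2005 + 45 days = Sep 5, 2005.
The study section meets: Sep 5, 2005 + 7 weeks = Oct 24, 2005.
The full proposal is submitted: Sep 1, 2005.
The summary statement is released: Sep 1, 2005 + 8 weeks = Oct 27, 2005.
The funding decision is posted: Oct 27, 2005 + 27 days = Nov 23, 2005.
Both prerequisites met — the study section meets (Oct 24, 2005), the funding decision is posted (Nov 23, 2005); the later is Nov 23, 2005.
The award is activated: Nov 23, 2005 + 4 weeks = Dec 21, 2005.

Dec 21, 2005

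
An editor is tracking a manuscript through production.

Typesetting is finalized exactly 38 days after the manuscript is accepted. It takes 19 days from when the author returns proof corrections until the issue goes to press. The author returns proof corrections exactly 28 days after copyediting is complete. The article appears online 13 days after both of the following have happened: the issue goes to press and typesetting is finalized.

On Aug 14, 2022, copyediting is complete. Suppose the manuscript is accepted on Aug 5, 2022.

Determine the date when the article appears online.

Copyediting is complete: Aug 14, 2022.
The author returns proof corrections: Aug 14, 2022 + 28 days = Sep 11, 2022.
The issue goes to press: Sep 11, 2022 + 19 days = Sep 30, 2022.
The manuscript is accepted: Aug 5, 2022.
Typesetting is finalized: Aug 5, 2022 + 38 days = Sep 12, 2022.
Both prerequisites met — the issue goes to press (Sep 30, 2022), typesetting is finalized (Sep 12, 2022); the later is Sep 30, 2022.
The article appears online: Sep 30, 2022 + 13 days = Oct 13, 2022.

Oct 13, 2022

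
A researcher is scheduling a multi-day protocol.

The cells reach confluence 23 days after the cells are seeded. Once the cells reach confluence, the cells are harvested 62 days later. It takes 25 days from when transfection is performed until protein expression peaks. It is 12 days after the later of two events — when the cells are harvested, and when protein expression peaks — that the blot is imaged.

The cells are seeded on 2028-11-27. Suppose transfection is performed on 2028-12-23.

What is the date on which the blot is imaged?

2029-03-04

The cells are seeded: Nov 27, 2028.
The cells reach confluence: Nov 27, 2028 + 23 days = Dec 20, 2028.
The cells are harvested: Dec 20, 2028 + 62 days = Feb 20, 2029.
Transfection is performed: Dec 23, 2028.
Protein expression peaks: Dec 23, 2028 + 25 days = Jan 17, 2029.
Both prerequisites met — the cells are harvested (Feb 20, 2029), protein expression peaks (Jan 17, 2029); the later is Feb 20, 2029.
The blot is imaged: Feb 20, 2029 + 12 days = Mar 4, 2029.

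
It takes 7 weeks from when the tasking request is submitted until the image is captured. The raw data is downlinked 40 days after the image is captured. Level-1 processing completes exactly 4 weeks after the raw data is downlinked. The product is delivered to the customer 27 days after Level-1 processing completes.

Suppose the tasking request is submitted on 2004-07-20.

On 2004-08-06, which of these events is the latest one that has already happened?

The tasking request is submitted: Jul 20, 2004.
The image is captured: Jul 20, 2004 + 7 weeks = Sep 7, 2004.
The raw data is downlinked: Sep 7, 2004 + 40 days = Oct 17, 2004.
Level-1 processing completes: Oct 17, 2004 + 4 weeks = Nov 14, 2004.
The product is delivered to the customer: Nov 14, 2004 + 27 days = Dec 11, 2004.
Aug 6, 2004 falls between when the tasking request is submitted (Jul 20, 2004) and when the image is captured (Sep 7, 2004).

The tasking request is submitted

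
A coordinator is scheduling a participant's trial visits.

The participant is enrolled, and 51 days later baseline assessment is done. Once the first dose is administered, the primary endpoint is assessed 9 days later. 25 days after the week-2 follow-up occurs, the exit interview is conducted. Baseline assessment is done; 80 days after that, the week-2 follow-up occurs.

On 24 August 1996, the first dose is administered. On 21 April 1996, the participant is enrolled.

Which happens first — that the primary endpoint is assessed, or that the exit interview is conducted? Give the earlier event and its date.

The first dose is administered: Aug 24, 1996.
The primary endpoint is assessed: Aug 24, 1996 + 9 days = Sep 2, 1996.
The participant is enrolled: Apr 21, 1996.
Baseline assessment is done: Apr 21, 1996 + 51 days = Jun 11, 1996.
The week-2 follow-up occurs: Jun 11, 1996 + 80 days = Aug 30, 1996.
The exit interview is conducted: Aug 30, 1996 + 25 days = Sep 24, 1996.
Comparing: the primary endpoint is assessed on Sep 2, 1996 vs the exit interview is conducted on Sep 24, 1996. Earlier: the primary endpoint is assessed.

The primary endpoint is assessed — 2 September 1996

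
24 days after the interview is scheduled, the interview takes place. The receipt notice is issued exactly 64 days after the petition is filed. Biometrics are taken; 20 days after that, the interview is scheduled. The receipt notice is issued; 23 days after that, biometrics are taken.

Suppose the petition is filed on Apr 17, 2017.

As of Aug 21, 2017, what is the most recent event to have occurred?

The interview is scheduled

The petition is filed: Apr 17, 2017.
The receipt notice is issued: Apr 17, 2017 + 64 days = Jun 20, 2017.
Biometrics are taken: Jun 20, 2017 + 23 days = Jul 13, 2017.
The interview is scheduled: Jul 13, 2017 + 20 days = Aug 2, 2017.
The interview takes place: Aug 2, 2017 + 24 days = Aug 26, 2017.
Aug 21, 2017 falls between when the interview is scheduled (Aug 2, 2017) and when the interview takes place (Aug 26, 2017).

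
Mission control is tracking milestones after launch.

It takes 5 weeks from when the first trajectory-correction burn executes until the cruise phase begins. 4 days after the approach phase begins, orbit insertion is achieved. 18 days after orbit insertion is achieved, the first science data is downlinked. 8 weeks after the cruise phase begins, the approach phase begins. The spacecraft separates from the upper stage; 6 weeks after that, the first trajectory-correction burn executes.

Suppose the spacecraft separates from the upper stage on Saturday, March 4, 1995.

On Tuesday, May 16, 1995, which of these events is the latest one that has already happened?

The first trajectory-correction burn executes

The spacecraft separates from the upper stage: Mar 4, 1995.
The first trajectory-correction burn executes: Mar 4, 1995 + 6 weeks = Apr 15, 1995.
The cruise phase begins: Apr 15, 1995 + 5 weeks = May 20, 1995.
The approach phase begins: May 20, 1995 + 8 weeks = Jul 15, 1995.
Orbit insertion is achieved: Jul 15, 1995 + 4 days = Jul 19, 1995.
The first science data is downlinked: Jul 19, 1995 + 18 days = Aug 6, 1995.
May 16, 1995 falls between when the first trajectory-correction burn executes (Apr 15, 1995) and when the cruise phase begins (May 20, 1995).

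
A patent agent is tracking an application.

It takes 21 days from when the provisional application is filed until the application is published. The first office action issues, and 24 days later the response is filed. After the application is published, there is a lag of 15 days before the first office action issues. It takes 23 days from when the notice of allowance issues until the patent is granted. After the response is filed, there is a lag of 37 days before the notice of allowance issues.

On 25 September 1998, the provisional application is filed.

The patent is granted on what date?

The provisional application is filed: Sep 25, 1998.
The application is published: Sep 25, 1998 + 21 days = Oct 16, 1998.
The first office action issues: Oct 16, 1998 + 15 days = Oct 31, 1998.
The response is filed: Oct 31, 1998 + 24 days = Nov 24, 1998.
The notice of allowance issues: Nov 24, 1998 + 37 days = Dec 31, 1998.
The patent is granted: Dec 31, 1998 + 23 days = Jan 23, 1999.

23 January 1999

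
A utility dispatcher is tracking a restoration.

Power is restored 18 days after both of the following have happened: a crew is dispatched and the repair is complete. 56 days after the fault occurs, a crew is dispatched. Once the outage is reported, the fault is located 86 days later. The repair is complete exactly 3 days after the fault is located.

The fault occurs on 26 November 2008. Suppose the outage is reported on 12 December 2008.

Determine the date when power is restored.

The fault occurs: Nov 26, 2008.
A crew is dispatched: Nov 26, 2008 + 56 days = Jan 21, 2009.
The outage is reported: Dec 12, 2008.
The fault is located: Dec 12, 2008 + 86 days = Mar 8, 2009.
The repair is complete: Mar 8, 2009 + 3 days = Mar 11, 2009.
Both prerequisites met — a crew is dispatched (Jan 21, 2009), the repair is complete (Mar 11, 2009); the later is Mar 11, 2009.
Power is restored: Mar 11, 2009 + 18 days = Mar 29, 2009.

29 March 2009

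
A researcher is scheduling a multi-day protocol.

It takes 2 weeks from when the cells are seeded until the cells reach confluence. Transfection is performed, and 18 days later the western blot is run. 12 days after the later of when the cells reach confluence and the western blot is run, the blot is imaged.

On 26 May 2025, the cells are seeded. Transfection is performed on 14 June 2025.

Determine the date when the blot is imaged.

The cells are seeded: May 26, 2025.
The cells reach confluence: May 26, 2025 + 2 weeks = Jun 9, 2025.
Transfection is performed: Jun 14, 2025.
The western blot is run: Jun 14, 2025 + 18 days = Jul 2, 2025.
Both prerequisites met — the cells reach confluence (Jun 9, 2025), the western blot is run (Jul 2, 2025); the later is Jul 2, 2025.
The blot is imaged: Jul 2, 2025 + 12 days = Jul 14, 2025.

14 July 2025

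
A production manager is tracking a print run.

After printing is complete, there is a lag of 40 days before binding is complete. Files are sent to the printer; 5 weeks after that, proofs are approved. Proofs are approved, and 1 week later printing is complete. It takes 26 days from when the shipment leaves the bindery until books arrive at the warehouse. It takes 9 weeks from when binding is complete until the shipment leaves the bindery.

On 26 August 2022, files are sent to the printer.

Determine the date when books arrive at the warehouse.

13 February 2023

Files are sent to the printer: Aug 26, 2022.
Proofs are approved: Aug 26, 2022 + 5 weeks = Sep 30, 2022.
Printing is complete: Sep 30, 2022 + 1 week = Oct 7, 2022.
Binding is complete: Oct 7, 2022 + 40 days = Nov 16, 2022.
The shipment leaves the bindery: Nov 16, 2022 + 9 weeks = Jan 18, 2023.
Books arrive at the warehouse: Jan 18, 2023 + 26 days = Feb 13, 2023.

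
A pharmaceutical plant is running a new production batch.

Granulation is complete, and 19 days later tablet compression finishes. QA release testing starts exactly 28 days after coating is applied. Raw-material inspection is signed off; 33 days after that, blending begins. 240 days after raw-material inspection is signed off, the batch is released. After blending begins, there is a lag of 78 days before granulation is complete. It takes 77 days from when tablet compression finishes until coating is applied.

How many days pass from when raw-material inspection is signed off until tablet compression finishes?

130 days

Causal path: raw-material inspection is signed off → blending begins → granulation is complete → tablet compression finishes.
Total delay along the path: 33 + 78 + 19 = 130 days.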